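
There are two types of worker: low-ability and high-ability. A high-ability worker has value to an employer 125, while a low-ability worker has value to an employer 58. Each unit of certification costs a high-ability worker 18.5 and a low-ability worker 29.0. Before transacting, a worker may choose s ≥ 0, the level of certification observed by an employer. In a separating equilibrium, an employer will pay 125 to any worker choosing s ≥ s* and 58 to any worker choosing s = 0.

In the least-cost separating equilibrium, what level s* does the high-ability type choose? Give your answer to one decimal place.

2.3

A low-ability worker choosing s = 0 receives 58.
Imitating at s* instead would pay 125 at cost 29.0·s*, netting 125 − 29.0·s*.
Indifference: 58 = 125 − 29.0·s*, so s* = (125 − 58) / 29.0 ≈ 2.3.
This is the low-ability type's binding incentive-compatibility constraint; any s ≥ 2.3 sustains separation on that side.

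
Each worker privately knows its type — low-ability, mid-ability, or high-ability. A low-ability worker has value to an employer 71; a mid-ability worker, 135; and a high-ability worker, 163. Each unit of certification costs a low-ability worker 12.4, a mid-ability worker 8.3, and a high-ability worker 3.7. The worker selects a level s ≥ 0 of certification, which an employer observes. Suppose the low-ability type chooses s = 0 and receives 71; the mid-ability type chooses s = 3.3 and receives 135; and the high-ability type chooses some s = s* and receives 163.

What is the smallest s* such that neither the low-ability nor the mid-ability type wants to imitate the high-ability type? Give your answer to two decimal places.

Mid-ability type (on-path payoff 135 − 8.3×3.3 = 107.61) won't mimic when 107.61 ≥ 163 − 8.3·s*, i.e. s* ≥ 6.67.
Low-ability type (on-path payoff 71) won't mimic when 71 ≥ 163 − 12.4·s*, i.e. s* ≥ 7.42.
Both must hold, so s* = max(7.42, 6.67) = 7.42. The low-ability type's constraint binds.

7.42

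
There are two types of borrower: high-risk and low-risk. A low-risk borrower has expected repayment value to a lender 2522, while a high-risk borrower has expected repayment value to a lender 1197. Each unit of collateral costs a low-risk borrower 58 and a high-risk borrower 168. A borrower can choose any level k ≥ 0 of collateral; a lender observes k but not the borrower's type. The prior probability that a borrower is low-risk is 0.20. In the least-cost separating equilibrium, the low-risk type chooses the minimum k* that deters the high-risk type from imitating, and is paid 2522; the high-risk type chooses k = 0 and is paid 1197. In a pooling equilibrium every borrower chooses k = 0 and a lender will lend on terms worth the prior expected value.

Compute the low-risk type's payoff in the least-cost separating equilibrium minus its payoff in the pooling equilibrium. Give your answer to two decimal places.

Least-cost separating signal: k* solves 1197 = 2522 − 168·k*, so k* = (2522 − 1197)/168 ≈ 7.8869.
Low-risk type's separating payoff: 2522 − 58 × k* = 2522 − 58 × (2522 − 1197)/168 = 2522 − 76850/168 ≈ 2064.5595.
Pooling payoff: 0.20 × 2522 + 0.80 × 1197 = 1462.
Difference: 2064.5595 − 1462 = 602.5595, i.e. 602.56 to two decimal places.
The low-risk type prefers to separate.

602.56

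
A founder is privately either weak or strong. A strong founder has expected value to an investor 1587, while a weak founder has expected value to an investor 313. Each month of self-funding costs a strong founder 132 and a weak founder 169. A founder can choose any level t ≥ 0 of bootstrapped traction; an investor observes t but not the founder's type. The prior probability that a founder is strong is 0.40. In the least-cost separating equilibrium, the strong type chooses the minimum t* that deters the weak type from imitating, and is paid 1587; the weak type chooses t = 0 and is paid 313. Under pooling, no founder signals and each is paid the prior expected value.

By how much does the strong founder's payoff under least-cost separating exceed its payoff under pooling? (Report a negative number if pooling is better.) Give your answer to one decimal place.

-230.7

Least-cost separating signal: t* solves 313 = 1587 − 169·t*, so t* = (1587 − 313)/169 ≈ 7.5385.
Strong type's separating payoff: 1587 − 132 × t* = 1587 − 132 × (1587 − 313)/169 = 1587 − 168168/169 ≈ 591.923.
Pooling payoff: 0.40 × 1587 + 0.60 × 313 = 822.6.
Difference: 591.923 − 822.6 = -230.677, i.e. -230.7 to one decimal place.
The strong type would prefer the pooling outcome.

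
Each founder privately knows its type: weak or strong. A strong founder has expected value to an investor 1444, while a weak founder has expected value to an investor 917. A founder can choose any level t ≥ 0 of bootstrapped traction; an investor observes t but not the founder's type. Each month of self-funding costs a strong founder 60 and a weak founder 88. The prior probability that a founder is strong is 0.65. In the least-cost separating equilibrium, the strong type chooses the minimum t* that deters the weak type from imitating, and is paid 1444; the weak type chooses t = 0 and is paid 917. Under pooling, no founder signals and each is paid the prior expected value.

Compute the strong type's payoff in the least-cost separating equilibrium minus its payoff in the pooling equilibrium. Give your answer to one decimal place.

-174.9

Least-cost separating signal: t* solves 917 = 1444 − 88·t*, so t* = (1444 − 917)/88 ≈ 5.9886.
Strong type's separating payoff: 1444 − 60 × t* = 1444 − 60 × (1444 − 917)/88 = 1444 − 31620/88 ≈ 1084.682.
Pooling payoff: 0.65 × 1444 + 0.35 × 917 = 1259.55.
Difference: 1084.682 − 1259.55 = -174.868, i.e. -174.9 to one decimal place.
The strong type would prefer the pooling outcome.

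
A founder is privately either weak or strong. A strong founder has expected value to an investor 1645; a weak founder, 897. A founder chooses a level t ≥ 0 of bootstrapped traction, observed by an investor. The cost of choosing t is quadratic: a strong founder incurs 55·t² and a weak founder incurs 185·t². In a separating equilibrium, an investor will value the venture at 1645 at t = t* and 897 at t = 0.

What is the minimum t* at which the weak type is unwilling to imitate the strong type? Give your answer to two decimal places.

The weak type at t = 0 receives 897; imitating at t* yields 1645 − 185·t*².
Indifference: 897 = 1645 − 185·t*², so t*² = (1645 − 897) / 185 ≈ 4.0432.
t* = √4.0432 ≈ 2.01.

2.01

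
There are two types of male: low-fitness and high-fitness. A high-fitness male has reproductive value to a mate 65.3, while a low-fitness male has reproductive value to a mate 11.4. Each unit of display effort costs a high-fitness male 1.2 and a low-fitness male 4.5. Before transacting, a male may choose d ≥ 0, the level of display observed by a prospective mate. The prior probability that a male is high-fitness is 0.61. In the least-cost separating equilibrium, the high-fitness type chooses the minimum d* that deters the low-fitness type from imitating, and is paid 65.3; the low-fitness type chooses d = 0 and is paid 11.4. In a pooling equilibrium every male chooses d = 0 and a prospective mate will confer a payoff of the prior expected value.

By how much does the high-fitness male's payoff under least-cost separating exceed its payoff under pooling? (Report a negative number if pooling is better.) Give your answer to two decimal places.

6.65

Least-cost separating signal: d* solves 11.4 = 65.3 − 4.5·d*, so d* = (65.3 − 11.4)/4.5 ≈ 11.9778.
High-fitness type's separating payoff: 65.3 − 1.2 × d* = 65.3 − 1.2 × (65.3 − 11.4)/4.5 = 65.3 − 64.68/4.5 ≈ 50.9267.
Pooling payoff: 0.61 × 65.3 + 0.39 × 11.4 = 44.279.
Difference: 50.9267 − 44.279 = 6.6477, i.e. 6.65 to two decimal places.
The high-fitness type prefers to separate.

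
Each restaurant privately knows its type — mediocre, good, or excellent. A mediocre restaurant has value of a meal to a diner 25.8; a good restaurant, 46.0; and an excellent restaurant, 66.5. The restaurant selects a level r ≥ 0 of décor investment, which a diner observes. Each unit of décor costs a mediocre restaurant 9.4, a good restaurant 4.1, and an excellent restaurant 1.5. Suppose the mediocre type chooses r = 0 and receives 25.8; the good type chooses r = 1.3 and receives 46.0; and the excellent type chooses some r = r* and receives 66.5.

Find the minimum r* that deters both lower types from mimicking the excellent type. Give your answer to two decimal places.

Good type (on-path payoff 46.0 − 4.1×1.3 = 40.67) won't mimic when 40.67 ≥ 66.5 − 4.1·r*, i.e. r* ≥ 6.30.
Mediocre type (on-path payoff 25.8) won't mimic when 25.8 ≥ 66.5 − 9.4·r*, i.e. r* ≥ 4.33.
Both must hold, so r* = max(4.33, 6.30) = 6.30. The good type's constraint binds.

6.30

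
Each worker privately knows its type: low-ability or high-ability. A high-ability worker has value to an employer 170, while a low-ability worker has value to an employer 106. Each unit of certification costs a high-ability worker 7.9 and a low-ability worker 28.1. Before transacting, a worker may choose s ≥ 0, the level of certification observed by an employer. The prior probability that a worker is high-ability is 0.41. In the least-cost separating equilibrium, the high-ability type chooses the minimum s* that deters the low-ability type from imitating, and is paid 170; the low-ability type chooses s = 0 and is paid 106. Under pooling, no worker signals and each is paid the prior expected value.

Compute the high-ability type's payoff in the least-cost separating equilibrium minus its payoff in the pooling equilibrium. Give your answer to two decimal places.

19.77

Least-cost separating signal: s* solves 106 = 170 − 28.1·s*, so s* = (170 − 106)/28.1 ≈ 2.2776.
High-ability type's separating payoff: 170 − 7.9 × s* = 170 − 7.9 × (170 − 106)/28.1 = 170 − 505.6/28.1 ≈ 152.0071.
Pooling payoff: 0.41 × 170 + 0.59 × 106 = 132.24.
Difference: 152.0071 − 132.24 = 19.7671, i.e. 19.77 to two decimal places.
The high-ability type prefers to separate.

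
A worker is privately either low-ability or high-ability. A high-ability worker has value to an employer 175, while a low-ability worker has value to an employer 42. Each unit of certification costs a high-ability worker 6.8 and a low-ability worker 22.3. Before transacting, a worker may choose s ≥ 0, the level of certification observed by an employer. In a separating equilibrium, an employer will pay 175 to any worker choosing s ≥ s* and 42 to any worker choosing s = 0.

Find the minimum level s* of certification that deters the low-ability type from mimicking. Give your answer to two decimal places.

A low-ability worker choosing s = 0 receives 42.
Imitating at s* instead would pay 175 at cost 22.3·s*, netting 175 − 22.3·s*.
Indifference: 42 = 175 − 22.3·s*, so s* = (175 − 42) / 22.3 ≈ 5.96.
At s* the low-ability type's incentive constraint just binds; the high-ability type strictly prefers s* since its per-unit cost is lower.

5.96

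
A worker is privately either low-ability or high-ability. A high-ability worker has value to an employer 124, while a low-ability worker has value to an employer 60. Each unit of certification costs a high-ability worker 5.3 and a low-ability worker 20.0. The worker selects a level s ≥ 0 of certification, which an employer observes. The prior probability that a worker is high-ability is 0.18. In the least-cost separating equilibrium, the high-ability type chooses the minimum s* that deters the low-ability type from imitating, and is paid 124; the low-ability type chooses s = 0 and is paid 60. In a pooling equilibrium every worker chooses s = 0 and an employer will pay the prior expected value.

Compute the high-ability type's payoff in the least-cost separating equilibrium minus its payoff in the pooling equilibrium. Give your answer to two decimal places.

35.52

Least-cost separating signal: s* solves 60 = 124 − 20.0·s*, so s* = (124 − 60)/20.0 = 3.2.
High-ability type's separating payoff: 124 − 5.3 × s* = 124 − 5.3 × (124 − 60)/20.0 = 124 − 339.2/20.0 = 107.04.
Pooling payoff: 0.18 × 124 + 0.82 × 60 = 71.52.
Difference: 107.04 − 71.52 = 35.52.
The high-ability type prefers to separate.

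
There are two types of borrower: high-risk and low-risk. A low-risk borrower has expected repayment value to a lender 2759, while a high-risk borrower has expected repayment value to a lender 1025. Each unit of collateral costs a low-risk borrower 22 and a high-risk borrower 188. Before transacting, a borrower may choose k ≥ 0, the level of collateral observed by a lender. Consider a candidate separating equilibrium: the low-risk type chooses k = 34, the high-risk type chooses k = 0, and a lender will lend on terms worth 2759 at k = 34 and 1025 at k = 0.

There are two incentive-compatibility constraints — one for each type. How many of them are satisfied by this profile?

2

High-risk type: stay at 0 → 1025; mimic → 2759 − 188 × 34 = -3633. IC holds (1025 ≥ -3633).
Low-risk type: signal → 2759 − 22 × 34 = 2011; deviate to 0 → 1025. IC holds (2011 ≥ 1025).
2 of 2 constraints hold, so this is a separating equilibrium.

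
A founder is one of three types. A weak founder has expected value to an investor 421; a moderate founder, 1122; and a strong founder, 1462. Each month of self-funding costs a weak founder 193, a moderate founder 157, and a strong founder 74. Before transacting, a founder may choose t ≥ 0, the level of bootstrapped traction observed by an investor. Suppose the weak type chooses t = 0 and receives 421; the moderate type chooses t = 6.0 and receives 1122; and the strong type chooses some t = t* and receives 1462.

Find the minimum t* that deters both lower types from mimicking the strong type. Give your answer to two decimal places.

8.17

Weak type (on-path payoff 421) won't mimic when 421 ≥ 1462 − 193·t*, i.e. t* ≥ 5.39.
Moderate type (on-path payoff 1122 − 157×6.0 = 180) won't mimic when 180 ≥ 1462 − 157·t*, i.e. t* ≥ 8.17.
Both must hold, so t* = max(5.39, 8.17) = 8.17. The moderate type's constraint binds.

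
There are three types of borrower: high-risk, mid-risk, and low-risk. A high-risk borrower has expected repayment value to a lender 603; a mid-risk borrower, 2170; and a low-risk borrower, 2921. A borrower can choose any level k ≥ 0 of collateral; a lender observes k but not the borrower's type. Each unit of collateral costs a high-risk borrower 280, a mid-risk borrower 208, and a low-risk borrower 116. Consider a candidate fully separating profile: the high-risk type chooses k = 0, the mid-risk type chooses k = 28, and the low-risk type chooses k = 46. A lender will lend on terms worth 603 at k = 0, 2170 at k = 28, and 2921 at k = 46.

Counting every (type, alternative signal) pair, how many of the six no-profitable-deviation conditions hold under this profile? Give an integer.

3

Mid-risk (own payoff 2170 − 208×28 = -3654): to k=0 gives 603 → profitable ✗; to k=46 gives 2921 − 208×46 = -6647 → no gain ✓.
Low-risk (own payoff 2921 − 116×46 = -2415): to k=0 gives 603 → profitable ✗; to k=28 gives 2170 − 116×28 = -1078 → profitable ✗.
High-risk (own payoff 603): to k=28 gives 2170 − 280×28 = -5670 → no gain ✓; to k=46 gives 2921 − 280×46 = -9959 → no gain ✓.
3 of the 6 constraints hold; not an equilibrium.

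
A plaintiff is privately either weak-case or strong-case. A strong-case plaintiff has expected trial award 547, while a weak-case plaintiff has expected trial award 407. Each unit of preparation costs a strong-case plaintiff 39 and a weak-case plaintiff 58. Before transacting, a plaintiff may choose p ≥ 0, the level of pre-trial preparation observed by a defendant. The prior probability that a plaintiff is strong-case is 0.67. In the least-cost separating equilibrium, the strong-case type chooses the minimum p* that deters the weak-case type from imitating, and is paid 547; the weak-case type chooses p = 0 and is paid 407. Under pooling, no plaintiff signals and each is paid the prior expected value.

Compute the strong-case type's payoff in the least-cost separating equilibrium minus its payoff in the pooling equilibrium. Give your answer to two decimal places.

-47.94

Least-cost separating signal: p* solves 407 = 547 − 58·p*, so p* = (547 − 407)/58 ≈ 2.4138.
Strong-case type's separating payoff: 547 − 39 × p* = 547 − 39 × (547 − 407)/58 = 547 − 5460/58 ≈ 452.8621.
Pooling payoff: 0.67 × 547 + 0.33 × 407 = 500.8.
Difference: 452.8621 − 500.8 = -47.9379, i.e. -47.94 to two decimal places.
The strong-case type would prefer the pooling outcome.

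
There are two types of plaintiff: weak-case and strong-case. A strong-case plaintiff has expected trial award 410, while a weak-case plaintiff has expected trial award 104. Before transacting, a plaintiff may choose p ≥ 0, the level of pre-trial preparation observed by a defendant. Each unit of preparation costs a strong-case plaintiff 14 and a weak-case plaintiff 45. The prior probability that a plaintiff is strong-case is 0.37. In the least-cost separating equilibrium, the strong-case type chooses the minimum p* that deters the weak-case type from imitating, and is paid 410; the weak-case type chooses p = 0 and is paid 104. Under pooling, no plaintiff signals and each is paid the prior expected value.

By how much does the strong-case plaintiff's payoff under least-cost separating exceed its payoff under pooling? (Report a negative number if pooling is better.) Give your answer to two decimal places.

Least-cost separating signal: p* solves 104 = 410 − 45·p*, so p* = (410 − 104)/45 = 6.8.
Strong-case type's separating payoff: 410 − 14 × p* = 410 − 14 × (410 − 104)/45 = 410 − 4284/45 = 314.8.
Pooling payoff: 0.37 × 410 + 0.63 × 104 = 217.22.
Difference: 314.8 − 217.22 = 97.58.
The strong-case type prefers to separate.

97.58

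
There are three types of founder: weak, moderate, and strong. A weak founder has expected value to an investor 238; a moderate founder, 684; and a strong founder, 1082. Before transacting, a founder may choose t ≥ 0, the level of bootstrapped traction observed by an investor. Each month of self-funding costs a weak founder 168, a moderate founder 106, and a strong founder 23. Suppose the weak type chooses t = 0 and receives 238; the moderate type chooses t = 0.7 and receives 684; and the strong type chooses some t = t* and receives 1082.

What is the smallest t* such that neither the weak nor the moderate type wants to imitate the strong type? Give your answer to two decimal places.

5.02

Moderate type (on-path payoff 684 − 106×0.7 = 609.8) won't mimic when 609.8 ≥ 1082 − 106·t*, i.e. t* ≥ 4.45.
Weak type (on-path payoff 238) won't mimic when 238 ≥ 1082 − 168·t*, i.e. t* ≥ 5.02.
Both must hold, so t* = max(5.02, 4.45) = 5.02. The weak type's constraint binds.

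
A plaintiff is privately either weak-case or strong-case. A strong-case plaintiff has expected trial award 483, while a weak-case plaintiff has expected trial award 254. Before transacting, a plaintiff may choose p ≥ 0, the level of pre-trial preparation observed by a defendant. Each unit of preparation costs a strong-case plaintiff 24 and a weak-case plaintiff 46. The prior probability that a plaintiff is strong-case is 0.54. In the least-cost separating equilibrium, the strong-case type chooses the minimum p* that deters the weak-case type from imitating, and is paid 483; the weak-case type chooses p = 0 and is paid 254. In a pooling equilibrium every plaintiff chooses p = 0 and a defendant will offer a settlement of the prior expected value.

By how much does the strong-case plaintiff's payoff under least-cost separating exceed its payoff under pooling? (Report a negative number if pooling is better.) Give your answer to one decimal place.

-14.1

Least-cost separating signal: p* solves 254 = 483 − 46·p*, so p* = (483 − 254)/46 ≈ 4.9783.
Strong-case type's separating payoff: 483 − 24 × p* = 483 − 24 × (483 − 254)/46 = 483 − 5496/46 ≈ 363.522.
Pooling payoff: 0.54 × 483 + 0.46 × 254 = 377.66.
Difference: 363.522 − 377.66 = -14.138, i.e. -14.1 to one decimal place.
The strong-case type would prefer the pooling outcome.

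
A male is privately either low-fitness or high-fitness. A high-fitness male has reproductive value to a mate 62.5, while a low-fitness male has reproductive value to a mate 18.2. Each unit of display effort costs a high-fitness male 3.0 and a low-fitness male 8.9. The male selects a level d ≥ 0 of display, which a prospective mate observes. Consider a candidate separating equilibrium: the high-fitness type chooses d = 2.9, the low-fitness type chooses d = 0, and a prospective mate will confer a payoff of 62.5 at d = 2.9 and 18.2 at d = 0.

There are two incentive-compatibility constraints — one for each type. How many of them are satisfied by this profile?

1

High-fitness type: signal → 62.5 − 3.0 × 2.9 = 53.8; deviate to 0 → 18.2. IC holds (53.8 ≥ 18.2).
Low-fitness type: stay at 0 → 18.2; mimic → 62.5 − 8.9 × 2.9 = 36.69. IC fails (18.2 < 36.69).
1 of 2 constraints hold, so this profile is not an equilibrium.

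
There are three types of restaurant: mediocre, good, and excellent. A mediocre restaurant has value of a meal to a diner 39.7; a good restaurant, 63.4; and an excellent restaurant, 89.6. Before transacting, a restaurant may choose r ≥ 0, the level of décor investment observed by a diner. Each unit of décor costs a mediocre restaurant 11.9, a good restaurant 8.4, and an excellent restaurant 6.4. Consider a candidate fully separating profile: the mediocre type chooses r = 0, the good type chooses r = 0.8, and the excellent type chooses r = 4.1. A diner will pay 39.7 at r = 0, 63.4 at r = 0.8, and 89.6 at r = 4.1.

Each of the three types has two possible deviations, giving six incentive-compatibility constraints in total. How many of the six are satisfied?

4

Good (own payoff 63.4 − 8.4×0.8 = 56.68): to r=0 gives 39.7 → no gain ✓; to r=4.1 gives 89.6 − 8.4×4.1 = 55.16 → no gain ✓.
Excellent (own payoff 89.6 − 6.4×4.1 = 63.36): to r=0 gives 39.7 → no gain ✓; to r=0.8 gives 63.4 − 6.4×0.8 = 58.28 → no gain ✓.
Mediocre (own payoff 39.7): to r=0.8 gives 63.4 − 11.9×0.8 = 53.88 → profitable ✗; to r=4.1 gives 89.6 − 11.9×4.1 = 40.81 → profitable ✗.
4 of the 6 constraints hold; not an equilibrium.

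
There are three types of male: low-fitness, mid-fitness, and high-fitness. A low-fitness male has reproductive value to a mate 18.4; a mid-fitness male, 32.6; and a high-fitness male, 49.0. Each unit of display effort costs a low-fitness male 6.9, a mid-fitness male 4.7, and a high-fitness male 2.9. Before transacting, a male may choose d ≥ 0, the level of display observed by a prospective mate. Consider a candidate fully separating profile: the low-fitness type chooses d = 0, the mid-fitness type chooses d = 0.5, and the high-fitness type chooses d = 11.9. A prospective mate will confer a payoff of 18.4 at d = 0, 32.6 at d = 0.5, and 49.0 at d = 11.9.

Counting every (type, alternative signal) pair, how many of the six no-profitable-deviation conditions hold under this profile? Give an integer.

Low-fitness (own payoff 18.4): to d=0.5 gives 32.6 − 6.9×0.5 = 29.15 → profitable ✗; to d=11.9 gives 49.0 − 6.9×11.9 = -33.11 → no gain ✓.
Mid-fitness (own payoff 32.6 − 4.7×0.5 = 30.25): to d=0 gives 18.4 → no gain ✓; to d=11.9 gives 49.0 − 4.7×11.9 = -6.93 → no gain ✓.
High-fitness (own payoff 49.0 − 2.9×11.9 = 14.49): to d=0 gives 18.4 → profitable ✗; to d=0.5 gives 32.6 − 2.9×0.5 = 31.15 → profitable ✗.
3 of the 6 constraints hold; not an equilibrium.

3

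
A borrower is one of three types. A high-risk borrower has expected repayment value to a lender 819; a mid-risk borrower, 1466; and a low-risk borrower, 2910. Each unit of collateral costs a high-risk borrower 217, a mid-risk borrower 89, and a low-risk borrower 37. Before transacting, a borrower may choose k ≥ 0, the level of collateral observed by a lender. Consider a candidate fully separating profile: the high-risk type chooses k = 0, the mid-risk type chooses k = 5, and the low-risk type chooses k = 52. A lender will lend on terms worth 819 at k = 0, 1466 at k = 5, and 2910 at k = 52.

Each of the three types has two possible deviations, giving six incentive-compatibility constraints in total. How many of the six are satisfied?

Mid-risk (own payoff 1466 − 89×5 = 1021): to k=0 gives 819 → no gain ✓; to k=52 gives 2910 − 89×52 = -1718 → no gain ✓.
Low-risk (own payoff 2910 − 37×52 = 986): to k=0 gives 819 → no gain ✓; to k=5 gives 1466 − 37×5 = 1281 → profitable ✗.
High-risk (own payoff 819): to k=5 gives 1466 − 217×5 = 381 → no gain ✓; to k=52 gives 2910 − 217×52 = -8374 → no gain ✓.
5 of the 6 constraints hold; not an equilibrium.

5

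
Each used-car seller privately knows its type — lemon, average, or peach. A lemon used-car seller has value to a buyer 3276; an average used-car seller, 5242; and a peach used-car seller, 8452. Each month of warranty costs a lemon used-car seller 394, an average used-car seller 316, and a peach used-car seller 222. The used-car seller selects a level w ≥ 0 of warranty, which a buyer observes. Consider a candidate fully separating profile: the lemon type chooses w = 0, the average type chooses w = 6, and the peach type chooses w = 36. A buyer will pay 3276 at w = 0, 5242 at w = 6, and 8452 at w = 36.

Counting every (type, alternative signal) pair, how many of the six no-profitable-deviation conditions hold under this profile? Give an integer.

Average (own payoff 5242 − 316×6 = 3346): to w=0 gives 3276 → no gain ✓; to w=36 gives 8452 − 316×36 = -2924 → no gain ✓.
Lemon (own payoff 3276): to w=6 gives 5242 − 394×6 = 2878 → no gain ✓; to w=36 gives 8452 − 394×36 = -5732 → no gain ✓.
Peach (own payoff 8452 − 222×36 = 460): to w=0 gives 3276 → profitable ✗; to w=6 gives 5242 − 222×6 = 3910 → profitable ✗.
4 of the 6 constraints hold; not an equilibrium.

4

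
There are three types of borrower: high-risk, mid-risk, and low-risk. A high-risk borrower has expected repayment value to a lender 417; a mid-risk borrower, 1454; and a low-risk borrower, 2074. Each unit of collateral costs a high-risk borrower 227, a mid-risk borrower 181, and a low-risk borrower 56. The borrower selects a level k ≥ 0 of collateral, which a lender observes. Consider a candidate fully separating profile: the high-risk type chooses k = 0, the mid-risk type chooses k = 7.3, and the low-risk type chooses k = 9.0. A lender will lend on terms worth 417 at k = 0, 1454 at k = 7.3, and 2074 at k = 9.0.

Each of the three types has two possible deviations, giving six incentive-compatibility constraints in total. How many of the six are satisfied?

Low-risk (own payoff 2074 − 56×9.0 = 1570): to k=0 gives 417 → no gain ✓; to k=7.3 gives 1454 − 56×7.3 = 1045.2 → no gain ✓.
Mid-risk (own payoff 1454 − 181×7.3 = 132.7): to k=0 gives 417 → profitable ✗; to k=9.0 gives 2074 − 181×9.0 = 445 → profitable ✗.
High-risk (own payoff 417): to k=7.3 gives 1454 − 227×7.3 = -203.1 → no gain ✓; to k=9.0 gives 2074 − 227×9.0 = 31 → no gain ✓.
4 of the 6 constraints hold; not an equilibrium.

4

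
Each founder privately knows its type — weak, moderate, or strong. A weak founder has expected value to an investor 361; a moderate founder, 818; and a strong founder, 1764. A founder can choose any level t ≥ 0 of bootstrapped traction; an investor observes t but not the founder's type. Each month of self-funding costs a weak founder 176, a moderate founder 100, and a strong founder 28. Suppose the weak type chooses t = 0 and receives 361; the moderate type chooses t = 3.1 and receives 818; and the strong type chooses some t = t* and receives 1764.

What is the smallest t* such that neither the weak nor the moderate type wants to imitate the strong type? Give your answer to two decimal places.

Moderate type (on-path payoff 818 − 100×3.1 = 508) won't mimic when 508 ≥ 1764 − 100·t*, i.e. t* ≥ 12.56.
Weak type (on-path payoff 361) won't mimic when 361 ≥ 1764 − 176·t*, i.e. t* ≥ 7.97.
Both must hold, so t* = max(7.97, 12.56) = 12.56. The moderate type's constraint binds.

12.56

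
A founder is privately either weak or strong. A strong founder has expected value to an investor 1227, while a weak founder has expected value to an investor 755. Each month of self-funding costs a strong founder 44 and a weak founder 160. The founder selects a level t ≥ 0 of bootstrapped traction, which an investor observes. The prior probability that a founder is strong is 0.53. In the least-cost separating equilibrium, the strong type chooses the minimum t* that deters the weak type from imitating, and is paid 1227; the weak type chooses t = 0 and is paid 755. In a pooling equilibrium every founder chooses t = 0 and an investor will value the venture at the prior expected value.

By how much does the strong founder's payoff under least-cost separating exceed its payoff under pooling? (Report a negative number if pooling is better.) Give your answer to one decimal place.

Least-cost separating signal: t* solves 755 = 1227 − 160·t*, so t* = (1227 − 755)/160 = 2.95.
Strong type's separating payoff: 1227 − 44 × t* = 1227 − 44 × (1227 − 755)/160 = 1227 − 20768/160 = 1097.2.
Pooling payoff: 0.53 × 1227 + 0.47 × 755 = 1005.16.
Difference: 1097.2 − 1005.16 = 92.04, i.e. 92.0 to one decimal place.
The strong type prefers to separate.

92.0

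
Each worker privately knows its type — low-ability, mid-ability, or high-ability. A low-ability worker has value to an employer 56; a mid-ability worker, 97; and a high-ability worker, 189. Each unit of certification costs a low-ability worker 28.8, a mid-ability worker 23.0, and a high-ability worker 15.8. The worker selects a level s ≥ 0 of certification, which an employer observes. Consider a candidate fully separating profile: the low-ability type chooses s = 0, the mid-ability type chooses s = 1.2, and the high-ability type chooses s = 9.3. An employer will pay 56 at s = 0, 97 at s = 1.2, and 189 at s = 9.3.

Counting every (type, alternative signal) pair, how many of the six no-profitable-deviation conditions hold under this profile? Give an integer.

High-ability (own payoff 189 − 15.8×9.3 = 42.06): to s=0 gives 56 → profitable ✗; to s=1.2 gives 97 − 15.8×1.2 = 78.04 → profitable ✗.
Mid-ability (own payoff 97 − 23.0×1.2 = 69.4): to s=0 gives 56 → no gain ✓; to s=9.3 gives 189 − 23.0×9.3 = -24.9 → no gain ✓.
Low-ability (own payoff 56): to s=1.2 gives 97 − 28.8×1.2 = 62.44 → profitable ✗; to s=9.3 gives 189 − 28.8×9.3 = -78.84 → no gain ✓.
3 of the 6 constraints hold; not an equilibrium.

3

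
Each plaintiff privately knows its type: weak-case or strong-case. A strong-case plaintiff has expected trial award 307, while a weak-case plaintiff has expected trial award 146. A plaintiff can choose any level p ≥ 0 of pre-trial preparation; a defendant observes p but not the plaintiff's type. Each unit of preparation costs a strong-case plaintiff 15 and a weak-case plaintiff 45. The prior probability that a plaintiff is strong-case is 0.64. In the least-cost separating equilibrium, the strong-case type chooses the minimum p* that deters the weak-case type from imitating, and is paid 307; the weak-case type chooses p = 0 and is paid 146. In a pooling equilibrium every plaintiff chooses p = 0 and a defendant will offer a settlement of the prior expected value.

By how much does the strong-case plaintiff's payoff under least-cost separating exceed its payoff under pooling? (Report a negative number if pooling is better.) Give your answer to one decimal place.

Least-cost separating signal: p* solves 146 = 307 − 45·p*, so p* = (307 − 146)/45 ≈ 3.5778.
Strong-case type's separating payoff: 307 − 15 × p* = 307 − 15 × (307 − 146)/45 = 307 − 2415/45 ≈ 253.333.
Pooling payoff: 0.64 × 307 + 0.36 × 146 = 249.04.
Difference: 253.333 − 249.04 = 4.293, i.e. 4.3 to one decimal place.
The strong-case type prefers to separate.

4.3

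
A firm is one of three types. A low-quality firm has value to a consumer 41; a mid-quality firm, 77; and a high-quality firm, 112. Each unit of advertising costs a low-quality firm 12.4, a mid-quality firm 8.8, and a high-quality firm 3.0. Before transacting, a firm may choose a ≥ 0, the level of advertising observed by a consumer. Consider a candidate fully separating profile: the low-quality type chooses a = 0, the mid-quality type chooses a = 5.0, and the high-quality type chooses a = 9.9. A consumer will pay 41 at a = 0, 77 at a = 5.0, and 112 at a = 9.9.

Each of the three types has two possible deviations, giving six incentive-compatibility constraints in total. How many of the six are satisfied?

High-quality (own payoff 112 − 3.0×9.9 = 82.3): to a=0 gives 41 → no gain ✓; to a=5.0 gives 77 − 3.0×5.0 = 62 → no gain ✓.
Low-quality (own payoff 41): to a=5.0 gives 77 − 12.4×5.0 = 15 → no gain ✓; to a=9.9 gives 112 − 12.4×9.9 = -10.76 → no gain ✓.
Mid-quality (own payoff 77 − 8.8×5.0 = 33): to a=0 gives 41 → profitable ✗; to a=9.9 gives 112 − 8.8×9.9 = 24.88 → no gain ✓.
5 of the 6 constraints hold; not an equilibrium.

5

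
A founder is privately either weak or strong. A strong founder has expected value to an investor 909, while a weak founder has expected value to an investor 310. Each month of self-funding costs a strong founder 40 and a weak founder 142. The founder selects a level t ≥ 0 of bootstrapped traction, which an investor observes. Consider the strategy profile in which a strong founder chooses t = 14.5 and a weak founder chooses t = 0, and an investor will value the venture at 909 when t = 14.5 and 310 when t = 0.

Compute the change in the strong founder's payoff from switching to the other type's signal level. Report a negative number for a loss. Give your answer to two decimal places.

Playing t = 14.5 the strong founder receives 909 − 40 × 14.5 = 329.
Deviating to t = 0 yields 310 instead.
Gain from deviating: 310 − 329 = -19.00.
The gain is negative, so the strong type's incentive-compatibility constraint is satisfied.

-19.00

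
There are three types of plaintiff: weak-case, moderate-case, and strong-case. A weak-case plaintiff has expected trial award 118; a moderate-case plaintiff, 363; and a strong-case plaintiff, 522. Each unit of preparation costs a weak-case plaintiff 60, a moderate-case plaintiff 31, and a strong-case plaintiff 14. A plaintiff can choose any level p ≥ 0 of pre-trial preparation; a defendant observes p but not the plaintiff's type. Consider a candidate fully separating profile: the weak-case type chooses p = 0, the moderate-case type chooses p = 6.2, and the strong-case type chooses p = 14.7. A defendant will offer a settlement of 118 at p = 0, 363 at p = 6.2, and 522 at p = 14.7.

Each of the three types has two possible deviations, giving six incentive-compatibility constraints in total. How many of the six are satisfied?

6

Weak-case (own payoff 118): to p=6.2 gives 363 − 60×6.2 = -9 → no gain ✓; to p=14.7 gives 522 − 60×14.7 = -360 → no gain ✓.
Strong-case (own payoff 522 − 14×14.7 = 316.2): to p=0 gives 118 → no gain ✓; to p=6.2 gives 363 − 14×6.2 = 276.2 → no gain ✓.
Moderate-case (own payoff 363 − 31×6.2 = 170.8): to p=0 gives 118 → no gain ✓; to p=14.7 gives 522 − 31×14.7 = 66.3 → no gain ✓.
6 of the 6 constraints hold; this profile is a separating equilibrium.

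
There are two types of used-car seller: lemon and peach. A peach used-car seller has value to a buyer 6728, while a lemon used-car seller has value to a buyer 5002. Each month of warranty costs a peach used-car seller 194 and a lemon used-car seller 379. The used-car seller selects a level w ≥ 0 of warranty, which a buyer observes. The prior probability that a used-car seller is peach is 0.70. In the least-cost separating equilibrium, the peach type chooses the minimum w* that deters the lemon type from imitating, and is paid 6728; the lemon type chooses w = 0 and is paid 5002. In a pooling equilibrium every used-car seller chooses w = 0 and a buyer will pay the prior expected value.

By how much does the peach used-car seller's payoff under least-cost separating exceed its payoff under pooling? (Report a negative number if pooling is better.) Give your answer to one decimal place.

Least-cost separating signal: w* solves 5002 = 6728 − 379·w*, so w* = (6728 − 5002)/379 ≈ 4.5541.
Peach type's separating payoff: 6728 − 194 × w* = 6728 − 194 × (6728 − 5002)/379 = 6728 − 334844/379 ≈ 5844.507.
Pooling payoff: 0.70 × 6728 + 0.30 × 5002 = 6210.2.
Difference: 5844.507 − 6210.2 = -365.693, i.e. -365.7 to one decimal place.
The peach type would prefer the pooling outcome.

-365.7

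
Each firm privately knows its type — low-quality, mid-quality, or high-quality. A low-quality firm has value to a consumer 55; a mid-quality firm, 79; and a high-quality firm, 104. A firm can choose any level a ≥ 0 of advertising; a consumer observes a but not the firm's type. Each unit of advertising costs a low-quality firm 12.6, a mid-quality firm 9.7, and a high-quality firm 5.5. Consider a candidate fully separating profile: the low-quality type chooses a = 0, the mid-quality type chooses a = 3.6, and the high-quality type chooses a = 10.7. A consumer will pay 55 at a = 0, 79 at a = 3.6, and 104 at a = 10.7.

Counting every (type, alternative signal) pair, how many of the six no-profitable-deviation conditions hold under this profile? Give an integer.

High-quality (own payoff 104 − 5.5×10.7 = 45.15): to a=0 gives 55 → profitable ✗; to a=3.6 gives 79 − 5.5×3.6 = 59.2 → profitable ✗.
Low-quality (own payoff 55): to a=3.6 gives 79 − 12.6×3.6 = 33.64 → no gain ✓; to a=10.7 gives 104 − 12.6×10.7 = -30.82 → no gain ✓.
Mid-quality (own payoff 79 − 9.7×3.6 = 44.08): to a=0 gives 55 → profitable ✗; to a=10.7 gives 104 − 9.7×10.7 = 0.21 → no gain ✓.
3 of the 6 constraints hold; not an equilibrium.

3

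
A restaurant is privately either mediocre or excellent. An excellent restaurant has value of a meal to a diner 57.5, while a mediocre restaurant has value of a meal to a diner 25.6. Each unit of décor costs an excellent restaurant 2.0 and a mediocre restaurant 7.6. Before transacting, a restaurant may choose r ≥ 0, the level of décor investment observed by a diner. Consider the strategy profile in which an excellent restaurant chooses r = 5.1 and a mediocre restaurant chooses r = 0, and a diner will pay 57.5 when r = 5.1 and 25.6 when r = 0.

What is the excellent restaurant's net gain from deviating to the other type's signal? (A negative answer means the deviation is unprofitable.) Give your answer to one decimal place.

-21.7

Playing r = 5.1 the excellent restaurant receives 57.5 − 2.0 × 5.1 = 47.3.
Deviating to r = 0 yields 25.6 instead.
Gain from deviating: 25.6 − 47.3 = -21.7.
The gain is negative, so the excellent type's incentive-compatibility constraint is satisfied.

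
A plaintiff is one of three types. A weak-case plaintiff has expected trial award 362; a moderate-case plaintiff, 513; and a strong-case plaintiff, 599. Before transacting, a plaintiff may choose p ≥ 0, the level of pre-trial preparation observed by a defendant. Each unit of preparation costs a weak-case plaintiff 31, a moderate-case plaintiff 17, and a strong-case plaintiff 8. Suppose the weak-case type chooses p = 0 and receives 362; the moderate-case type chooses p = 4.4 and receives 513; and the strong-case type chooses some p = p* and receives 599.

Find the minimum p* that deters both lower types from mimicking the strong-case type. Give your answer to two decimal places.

9.46

Moderate-case type (on-path payoff 513 − 17×4.4 = 438.2) won't mimic when 438.2 ≥ 599 − 17·p*, i.e. p* ≥ 9.46.
Weak-case type (on-path payoff 362) won't mimic when 362 ≥ 599 − 31·p*, i.e. p* ≥ 7.65.
Both must hold, so p* = max(7.65, 9.46) = 9.46. The moderate-case type's constraint binds.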